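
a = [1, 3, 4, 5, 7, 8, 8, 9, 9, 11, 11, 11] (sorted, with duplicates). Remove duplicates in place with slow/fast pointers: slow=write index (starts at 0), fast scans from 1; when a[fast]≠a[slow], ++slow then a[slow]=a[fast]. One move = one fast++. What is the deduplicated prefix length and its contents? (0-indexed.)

length 8; prefix = [1, 3, 4, 5, 7, 8, 9, 11]

slow=0 fast=1: a[fast]=3≠a[slow]=1 write a[1]=3, slow++,fast++
slow=1 fast=2: a[fast]=4≠a[slow]=3 write a[2]=4, slow++,fast++
slow=2 fast=3: a[fast]=5≠a[slow]=4 write a[3]=5, slow++,fast++
slow=3 fast=4: a[fast]=7≠a[slow]=5 write a[4]=7, slow++,fast++
slow=4 fast=5: a[fast]=8≠a[slow]=7 write a[5]=8, slow++,fast++
slow=5 fast=6: a[fast]=8=a[slow] dup, fast++
slow=5 fast=7: a[fast]=9≠a[slow]=8 write a[6]=9, slow++,fast++
slow=6 fast=8: a[fast]=9=a[slow] dup, fast++
slow=6 fast=9: a[fast]=11≠a[slow]=9 write a[7]=11, slow++,fast++
slow=7 fast=10: a[fast]=11=a[slow] dup, fast++
slow=7 fast=11: a[fast]=11=a[slow] dup, fast++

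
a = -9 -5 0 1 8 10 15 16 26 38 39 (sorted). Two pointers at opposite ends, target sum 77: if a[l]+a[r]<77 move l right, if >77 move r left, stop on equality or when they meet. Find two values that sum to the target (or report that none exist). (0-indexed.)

(38, 39)

l=0 r=10: -9+39=30 <77, l++
l=1 r=10: -5+39=34 <77, l++
l=2 r=10: 0+39=39 <77, l++
l=3 r=10: 1+39=40 <77, l++
l=4 r=10: 8+39=47 <77, l++
l=5 r=10: 10+39=49 <77, l++
l=6 r=10: 15+39=54 <77, l++
l=7 r=10: 16+39=55 <77, l++
l=8 r=10: 26+39=65 <77, l++
l=9 r=10: 38+39=77, found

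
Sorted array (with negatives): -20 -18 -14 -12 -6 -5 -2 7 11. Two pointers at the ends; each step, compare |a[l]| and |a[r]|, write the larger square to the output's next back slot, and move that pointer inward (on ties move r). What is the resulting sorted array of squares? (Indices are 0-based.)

l=0 r=8: |-20|>|11| out[8]=400, l++
l=1 r=8: |-18|>|11| out[7]=324, l++
l=2 r=8: |-14|>|11| out[6]=196, l++
l=3 r=8: |-12|>|11| out[5]=144, l++
l=4 r=8: |-6|<=|11| out[4]=121, r--
l=4 r=7: |-6|<=|7| out[3]=49, r--
l=4 r=6: |-6|>|-2| out[2]=36, l++
l=5 r=6: |-5|>|-2| out[1]=25, l++
l=6 r=6: |-2|<=|-2| out[0]=4, r--

[4, 25, 36, 49, 121, 144, 196, 324, 400]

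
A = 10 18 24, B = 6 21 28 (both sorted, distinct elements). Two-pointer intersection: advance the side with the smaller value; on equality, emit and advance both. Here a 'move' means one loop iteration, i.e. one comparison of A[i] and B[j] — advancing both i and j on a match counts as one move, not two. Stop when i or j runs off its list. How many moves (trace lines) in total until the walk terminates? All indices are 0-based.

5 moves

i=0 j=0: 10>6, j++
i=0 j=1: 10<21, i++
i=1 j=1: 18<21, i++
i=2 j=1: 24>21, j++
i=2 j=2: 24<28, i++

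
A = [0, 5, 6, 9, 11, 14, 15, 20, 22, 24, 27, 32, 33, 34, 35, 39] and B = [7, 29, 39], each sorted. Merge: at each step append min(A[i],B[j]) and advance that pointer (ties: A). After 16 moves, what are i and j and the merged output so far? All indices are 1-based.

i=15, j=3, merged so far=[0, 5, 6, 7, 9, 11, 14, 15, 20, 22, 24, 27, 29, 32, 33, 34]

[i=1,j=1] A[i]=0<=B[j]=7 take 0 → i++
[i=2,j=1] A[i]=5<=B[j]=7 take 5 → i++
[i=3,j=1] A[i]=6<=B[j]=7 take 6 → i++
[i=4,j=1] A[i]=9>B[j]=7 take 7 → j++
[i=4,j=2] A[i]=9<=B[j]=29 take 9 → i++
[i=5,j=2] A[i]=11<=B[j]=29 take 11 → i++
[i=6,j=2] A[i]=14<=B[j]=29 take 14 → i++
[i=7,j=2] A[i]=15<=B[j]=29 take 15 → i++
[i=8,j=2] A[i]=20<=B[j]=29 take 20 → i++
[i=9,j=2] A[i]=22<=B[j]=29 take 22 → i++
[i=10,j=2] A[i]=24<=B[j]=29 take 24 → i++
[i=11,j=2] A[i]=27<=B[j]=29 take 27 → i++
[i=12,j=2] A[i]=32>B[j]=29 take 29 → j++
[i=12,j=3] A[i]=32<=B[j]=39 take 32 → i++
[i=13,j=3] A[i]=33<=B[j]=39 take 33 → i++
[i=14,j=3] A[i]=34<=B[j]=39 take 34 → i++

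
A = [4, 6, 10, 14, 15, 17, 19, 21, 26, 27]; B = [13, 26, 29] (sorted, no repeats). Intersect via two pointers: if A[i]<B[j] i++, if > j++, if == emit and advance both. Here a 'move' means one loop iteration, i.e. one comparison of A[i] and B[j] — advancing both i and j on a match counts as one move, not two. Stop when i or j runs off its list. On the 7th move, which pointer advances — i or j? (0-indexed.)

[i=0,j=0] 4<13 → i++
[i=1,j=0] 6<13 → i++
[i=2,j=0] 10<13 → i++
[i=3,j=0] 14>13 → j++
[i=3,j=1] 14<26 → i++
[i=4,j=1] 15<26 → i++
[i=5,j=1] 17<26 → i++

i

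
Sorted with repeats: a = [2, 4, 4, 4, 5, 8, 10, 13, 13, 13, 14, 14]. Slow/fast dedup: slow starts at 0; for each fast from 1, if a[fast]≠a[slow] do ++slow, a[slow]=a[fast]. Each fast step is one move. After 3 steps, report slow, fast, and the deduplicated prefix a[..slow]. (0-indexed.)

slow=1, fast=4, prefix=[2, 4]

(s=0,f=1) a[fast]=4≠a[slow]=2 write a[1]=4 → slow++,fast++
(s=1,f=2) a[fast]=4=a[slow] dup → fast++
(s=1,f=3) a[fast]=4=a[slow] dup → fast++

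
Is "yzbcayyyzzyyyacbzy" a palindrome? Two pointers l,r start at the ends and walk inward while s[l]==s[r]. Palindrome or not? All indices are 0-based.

palindrome

[0,17] 'y'=='y' → l++,r--
[1,16] 'z'=='z' → l++,r--
[2,15] 'b'=='b' → l++,r--
[3,14] 'c'=='c' → l++,r--
[4,13] 'a'=='a' → l++,r--
[5,12] 'y'=='y' → l++,r--
[6,11] 'y'=='y' → l++,r--
[7,10] 'y'=='y' → l++,r--
[8,9] 'z'=='z' → l++,r--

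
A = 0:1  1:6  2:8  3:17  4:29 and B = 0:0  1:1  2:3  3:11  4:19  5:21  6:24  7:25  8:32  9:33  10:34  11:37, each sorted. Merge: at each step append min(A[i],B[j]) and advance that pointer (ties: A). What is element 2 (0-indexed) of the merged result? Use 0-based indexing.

merged[2] = 1

i=0 j=0: A[i]=1>B[j]=0 take 0, j++
i=0 j=1: A[i]=1<=B[j]=1 take 1, i++
i=1 j=1: A[i]=6>B[j]=1 take 1, j++
i=1 j=2: A[i]=6>B[j]=3 take 3, j++
i=1 j=3: A[i]=6<=B[j]=11 take 6, i++
i=2 j=3: A[i]=8<=B[j]=11 take 8, i++
i=3 j=3: A[i]=17>B[j]=11 take 11, j++
i=3 j=4: A[i]=17<=B[j]=19 take 17, i++
i=4 j=4: A[i]=29>B[j]=19 take 19, j++
i=4 j=5: A[i]=29>B[j]=21 take 21, j++
i=4 j=6: A[i]=29>B[j]=24 take 24, j++
i=4 j=7: A[i]=29>B[j]=25 take 25, j++
i=4 j=8: A[i]=29<=B[j]=32 take 29, i++
i=5 j=8: A done, take B[j]=32, j++
i=5 j=9: A done, take B[j]=33, j++
i=5 j=10: A done, take B[j]=34, j++
i=5 j=11: A done, take B[j]=37, j++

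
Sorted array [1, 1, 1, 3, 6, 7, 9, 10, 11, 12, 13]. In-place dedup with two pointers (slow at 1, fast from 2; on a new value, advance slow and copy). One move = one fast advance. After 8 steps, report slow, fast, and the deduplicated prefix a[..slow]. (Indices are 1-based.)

slow=7, fast=10, prefix=[1, 3, 6, 7, 9, 10, 11]

(s=1,f=2) a[fast]=1=a[slow] dup → fast++
(s=1,f=3) a[fast]=1=a[slow] dup → fast++
(s=1,f=4) a[fast]=3≠a[slow]=1 write a[2]=3 → slow++,fast++
(s=2,f=5) a[fast]=6≠a[slow]=3 write a[3]=6 → slow++,fast++
(s=3,f=6) a[fast]=7≠a[slow]=6 write a[4]=7 → slow++,fast++
(s=4,f=7) a[fast]=9≠a[slow]=7 write a[5]=9 → slow++,fast++
(s=5,f=8) a[fast]=10≠a[slow]=9 write a[6]=10 → slow++,fast++
(s=6,f=9) a[fast]=11≠a[slow]=10 write a[7]=11 → slow++,fast++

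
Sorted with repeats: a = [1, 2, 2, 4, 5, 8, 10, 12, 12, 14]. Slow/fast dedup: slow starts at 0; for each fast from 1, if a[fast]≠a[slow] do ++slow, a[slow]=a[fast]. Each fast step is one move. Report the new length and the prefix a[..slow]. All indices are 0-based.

slow=0 fast=1: a[fast]=2≠a[slow]=1 write a[1]=2, slow++,fast++
slow=1 fast=2: a[fast]=2=a[slow] dup, fast++
slow=1 fast=3: a[fast]=4≠a[slow]=2 write a[2]=4, slow++,fast++
slow=2 fast=4: a[fast]=5≠a[slow]=4 write a[3]=5, slow++,fast++
slow=3 fast=5: a[fast]=8≠a[slow]=5 write a[4]=8, slow++,fast++
slow=4 fast=6: a[fast]=10≠a[slow]=8 write a[5]=10, slow++,fast++
slow=5 fast=7: a[fast]=12≠a[slow]=10 write a[6]=12, slow++,fast++
slow=6 fast=8: a[fast]=12=a[slow] dup, fast++
slow=6 fast=9: a[fast]=14≠a[slow]=12 write a[7]=14, slow++,fast++

length 8; prefix = [1, 2, 4, 5, 8, 10, 12, 14]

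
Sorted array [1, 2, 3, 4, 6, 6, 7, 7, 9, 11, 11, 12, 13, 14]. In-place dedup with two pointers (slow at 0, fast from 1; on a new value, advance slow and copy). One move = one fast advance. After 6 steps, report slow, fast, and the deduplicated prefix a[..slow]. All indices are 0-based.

slow=5, fast=7, prefix=[1, 2, 3, 4, 6, 7]

(s=0,f=1) a[fast]=2≠a[slow]=1 write a[1]=2 → slow++,fast++
(s=1,f=2) a[fast]=3≠a[slow]=2 write a[2]=3 → slow++,fast++
(s=2,f=3) a[fast]=4≠a[slow]=3 write a[3]=4 → slow++,fast++
(s=3,f=4) a[fast]=6≠a[slow]=4 write a[4]=6 → slow++,fast++
(s=4,f=5) a[fast]=6=a[slow] dup → fast++
(s=4,f=6) a[fast]=7≠a[slow]=6 write a[5]=7 → slow++,fast++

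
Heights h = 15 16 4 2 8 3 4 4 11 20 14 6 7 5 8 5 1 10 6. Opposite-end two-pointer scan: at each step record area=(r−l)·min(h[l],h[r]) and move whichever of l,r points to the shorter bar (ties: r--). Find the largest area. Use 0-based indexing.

max area = 170

[0,18] min(15,6)*18=108 best=108 * → r--
[0,17] min(15,10)*17=170 best=170 * → r--
[0,16] min(15,1)*16=16 best=170 → r--
[0,15] min(15,5)*15=75 best=170 → r--
[0,14] min(15,8)*14=112 best=170 → r--
[0,13] min(15,5)*13=65 best=170 → r--
[0,12] min(15,7)*12=84 best=170 → r--
[0,11] min(15,6)*11=66 best=170 → r--
[0,10] min(15,14)*10=140 best=170 → r--
[0,9] min(15,20)*9=135 best=170 → l++
[1,9] min(16,20)*8=128 best=170 → l++
[2,9] min(4,20)*7=28 best=170 → l++
[3,9] min(2,20)*6=12 best=170 → l++
[4,9] min(8,20)*5=40 best=170 → l++
[5,9] min(3,20)*4=12 best=170 → l++
[6,9] min(4,20)*3=12 best=170 → l++
[7,9] min(4,20)*2=8 best=170 → l++
[8,9] min(11,20)*1=11 best=170 → l++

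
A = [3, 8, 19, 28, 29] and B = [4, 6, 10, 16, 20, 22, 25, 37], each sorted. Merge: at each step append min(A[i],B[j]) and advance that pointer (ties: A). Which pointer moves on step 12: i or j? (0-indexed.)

i=0 j=0: A[i]=3<=B[j]=4 take 3, i++
i=1 j=0: A[i]=8>B[j]=4 take 4, j++
i=1 j=1: A[i]=8>B[j]=6 take 6, j++
i=1 j=2: A[i]=8<=B[j]=10 take 8, i++
i=2 j=2: A[i]=19>B[j]=10 take 10, j++
i=2 j=3: A[i]=19>B[j]=16 take 16, j++
i=2 j=4: A[i]=19<=B[j]=20 take 19, i++
i=3 j=4: A[i]=28>B[j]=20 take 20, j++
i=3 j=5: A[i]=28>B[j]=22 take 22, j++
i=3 j=6: A[i]=28>B[j]=25 take 25, j++
i=3 j=7: A[i]=28<=B[j]=37 take 28, i++
i=4 j=7: A[i]=29<=B[j]=37 take 29, i++

i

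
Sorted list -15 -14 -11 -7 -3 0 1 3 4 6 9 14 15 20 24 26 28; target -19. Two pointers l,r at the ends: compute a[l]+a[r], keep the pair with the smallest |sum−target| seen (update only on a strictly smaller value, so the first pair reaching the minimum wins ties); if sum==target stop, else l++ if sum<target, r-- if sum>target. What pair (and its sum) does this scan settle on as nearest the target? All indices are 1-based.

[1,17] -15+28=13 d=32 * → r--
[1,16] -15+26=11 d=30 * → r--
[1,15] -15+24=9 d=28 * → r--
[1,14] -15+20=5 d=24 * → r--
[1,13] -15+15=0 d=19 * → r--
[1,12] -15+14=-1 d=18 * → r--
[1,11] -15+9=-6 d=13 * → r--
[1,10] -15+6=-9 d=10 * → r--
[1,9] -15+4=-11 d=8 * → r--
[1,8] -15+3=-12 d=7 * → r--
[1,7] -15+1=-14 d=5 * → r--
[1,6] -15+0=-15 d=4 * → r--
[1,5] -15+-3=-18 d=1 * → r--
[1,4] -15+-7=-22 d=3 → l++
[2,4] -14+-7=-21 d=2 → l++
[3,4] -11+-7=-18 d=1 → r--

pair (-15, -3) with sum -18 (|Δ|=1)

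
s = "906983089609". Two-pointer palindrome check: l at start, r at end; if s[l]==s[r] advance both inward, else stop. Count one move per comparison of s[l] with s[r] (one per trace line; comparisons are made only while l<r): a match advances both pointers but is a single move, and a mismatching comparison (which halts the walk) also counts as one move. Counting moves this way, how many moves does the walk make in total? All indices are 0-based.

[0,11] '9'=='9' → l++,r--
[1,10] '0'=='0' → l++,r--
[2,9] '6'=='6' → l++,r--
[3,8] '9'=='9' → l++,r--
[4,7] '8'=='8' → l++,r--
[5,6] '3'!='0' → stop

6 moves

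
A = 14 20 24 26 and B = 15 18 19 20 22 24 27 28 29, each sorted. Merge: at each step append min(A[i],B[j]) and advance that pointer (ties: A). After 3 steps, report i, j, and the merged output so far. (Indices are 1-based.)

i=2, j=3, merged so far=[14, 15, 18]

i=1 j=1: A[i]=14<=B[j]=15 take 14, i++
i=2 j=1: A[i]=20>B[j]=15 take 15, j++
i=2 j=2: A[i]=20>B[j]=18 take 18, j++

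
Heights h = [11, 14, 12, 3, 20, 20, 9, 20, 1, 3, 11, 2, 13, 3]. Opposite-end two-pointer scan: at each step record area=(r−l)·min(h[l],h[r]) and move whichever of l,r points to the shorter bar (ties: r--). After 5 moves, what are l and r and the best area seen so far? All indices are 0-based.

l=0 r=13: min(11,3)*13=39 best=39 *, r--
l=0 r=12: min(11,13)*12=132 best=132 *, l++
l=1 r=12: min(14,13)*11=143 best=143 *, r--
l=1 r=11: min(14,2)*10=20 best=143, r--
l=1 r=10: min(14,11)*9=99 best=143, r--

l=1, r=9, best area=143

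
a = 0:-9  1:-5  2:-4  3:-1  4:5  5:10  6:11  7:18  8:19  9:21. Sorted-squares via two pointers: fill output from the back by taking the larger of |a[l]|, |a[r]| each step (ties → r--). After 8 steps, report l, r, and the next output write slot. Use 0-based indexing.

[0,9] |-9|<=|21| out[9]=441 → r--
[0,8] |-9|<=|19| out[8]=361 → r--
[0,7] |-9|<=|18| out[7]=324 → r--
[0,6] |-9|<=|11| out[6]=121 → r--
[0,5] |-9|<=|10| out[5]=100 → r--
[0,4] |-9|>|5| out[4]=81 → l++
[1,4] |-5|<=|5| out[3]=25 → r--
[1,3] |-5|>|-1| out[2]=25 → l++

l=2, r=3, next write slot=1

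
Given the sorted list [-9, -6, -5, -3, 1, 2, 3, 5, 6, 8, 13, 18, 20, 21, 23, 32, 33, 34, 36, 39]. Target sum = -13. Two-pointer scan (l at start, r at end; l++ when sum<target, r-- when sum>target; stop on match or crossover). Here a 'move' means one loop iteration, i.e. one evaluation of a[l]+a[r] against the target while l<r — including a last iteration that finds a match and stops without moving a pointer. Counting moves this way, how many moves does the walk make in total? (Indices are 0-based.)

19 moves

l=0 r=19: -9+39=30 >-13, r--
l=0 r=18: -9+36=27 >-13, r--
l=0 r=17: -9+34=25 >-13, r--
l=0 r=16: -9+33=24 >-13, r--
l=0 r=15: -9+32=23 >-13, r--
l=0 r=14: -9+23=14 >-13, r--
l=0 r=13: -9+21=12 >-13, r--
l=0 r=12: -9+20=11 >-13, r--
l=0 r=11: -9+18=9 >-13, r--
l=0 r=10: -9+13=4 >-13, r--
l=0 r=9: -9+8=-1 >-13, r--
l=0 r=8: -9+6=-3 >-13, r--
l=0 r=7: -9+5=-4 >-13, r--
l=0 r=6: -9+3=-6 >-13, r--
l=0 r=5: -9+2=-7 >-13, r--
l=0 r=4: -9+1=-8 >-13, r--
l=0 r=3: -9+-3=-12 >-13, r--
l=0 r=2: -9+-5=-14 <-13, l++
l=1 r=2: -6+-5=-11 >-13, r--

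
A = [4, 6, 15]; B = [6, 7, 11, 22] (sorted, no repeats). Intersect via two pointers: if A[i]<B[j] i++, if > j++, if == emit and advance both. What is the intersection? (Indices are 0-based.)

intersection = [6]

[i=0,j=0] 4<6 → i++
[i=1,j=0] 6==6 emit → i++,j++
[i=2,j=1] 15>7 → j++
[i=2,j=2] 15>11 → j++
[i=2,j=3] 15<22 → i++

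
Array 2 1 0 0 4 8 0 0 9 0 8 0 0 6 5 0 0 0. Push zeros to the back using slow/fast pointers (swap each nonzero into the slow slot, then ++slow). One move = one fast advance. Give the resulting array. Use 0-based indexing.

[2, 1, 4, 8, 9, 8, 6, 5, 0, 0, 0, 0, 0, 0, 0, 0, 0, 0]

slow=0 fast=0: a[fast]=2≠0 swap→a[0]=2, slow++,fast++
slow=1 fast=1: a[fast]=1≠0 swap→a[1]=1, slow++,fast++
slow=2 fast=2: a[fast]=0, fast++
slow=2 fast=3: a[fast]=0, fast++
slow=2 fast=4: a[fast]=4≠0 swap→a[2]=4, slow++,fast++
slow=3 fast=5: a[fast]=8≠0 swap→a[3]=8, slow++,fast++
slow=4 fast=6: a[fast]=0, fast++
slow=4 fast=7: a[fast]=0, fast++
slow=4 fast=8: a[fast]=9≠0 swap→a[4]=9, slow++,fast++
slow=5 fast=9: a[fast]=0, fast++
slow=5 fast=10: a[fast]=8≠0 swap→a[5]=8, slow++,fast++
slow=6 fast=11: a[fast]=0, fast++
slow=6 fast=12: a[fast]=0, fast++
slow=6 fast=13: a[fast]=6≠0 swap→a[6]=6, slow++,fast++
slow=7 fast=14: a[fast]=5≠0 swap→a[7]=5, slow++,fast++
slow=8 fast=15: a[fast]=0, fast++
slow=8 fast=16: a[fast]=0, fast++
slow=8 fast=17: a[fast]=0, fast++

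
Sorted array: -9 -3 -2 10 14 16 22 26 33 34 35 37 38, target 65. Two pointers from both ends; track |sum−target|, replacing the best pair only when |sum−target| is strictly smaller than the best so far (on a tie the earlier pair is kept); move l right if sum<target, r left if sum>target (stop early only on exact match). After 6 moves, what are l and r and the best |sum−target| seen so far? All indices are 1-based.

l=7, r=13, best |Δ|=11

[1,13] -9+38=29 d=36 * → l++
[2,13] -3+38=35 d=30 * → l++
[3,13] -2+38=36 d=29 * → l++
[4,13] 10+38=48 d=17 * → l++
[5,13] 14+38=52 d=13 * → l++
[6,13] 16+38=54 d=11 * → l++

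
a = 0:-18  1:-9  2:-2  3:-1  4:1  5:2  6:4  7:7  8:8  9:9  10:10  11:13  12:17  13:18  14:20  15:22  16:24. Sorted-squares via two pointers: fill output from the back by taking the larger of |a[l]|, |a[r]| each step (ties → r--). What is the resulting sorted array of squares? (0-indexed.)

[1, 1, 4, 4, 16, 49, 64, 81, 81, 100, 169, 289, 324, 324, 400, 484, 576]

[0,16] |-18|<=|24| out[16]=576 → r--
[0,15] |-18|<=|22| out[15]=484 → r--
[0,14] |-18|<=|20| out[14]=400 → r--
[0,13] |-18|<=|18| out[13]=324 → r--
[0,12] |-18|>|17| out[12]=324 → l++
[1,12] |-9|<=|17| out[11]=289 → r--
[1,11] |-9|<=|13| out[10]=169 → r--
[1,10] |-9|<=|10| out[9]=100 → r--
[1,9] |-9|<=|9| out[8]=81 → r--
[1,8] |-9|>|8| out[7]=81 → l++
[2,8] |-2|<=|8| out[6]=64 → r--
[2,7] |-2|<=|7| out[5]=49 → r--
[2,6] |-2|<=|4| out[4]=16 → r--
[2,5] |-2|<=|2| out[3]=4 → r--
[2,4] |-2|>|1| out[2]=4 → l++
[3,4] |-1|<=|1| out[1]=1 → r--
[3,3] |-1|<=|-1| out[0]=1 → r--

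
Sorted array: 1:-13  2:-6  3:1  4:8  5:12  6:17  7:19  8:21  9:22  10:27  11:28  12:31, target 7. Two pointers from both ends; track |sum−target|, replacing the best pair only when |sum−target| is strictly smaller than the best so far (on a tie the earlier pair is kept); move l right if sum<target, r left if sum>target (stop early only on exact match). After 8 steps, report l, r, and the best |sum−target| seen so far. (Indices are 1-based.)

[1,12] -13+31=18 d=11 * → r--
[1,11] -13+28=15 d=8 * → r--
[1,10] -13+27=14 d=7 * → r--
[1,9] -13+22=9 d=2 * → r--
[1,8] -13+21=8 d=1 * → r--
[1,7] -13+19=6 d=1 → l++
[2,7] -6+19=13 d=6 → r--
[2,6] -6+17=11 d=4 → r--

l=2, r=5, best |Δ|=1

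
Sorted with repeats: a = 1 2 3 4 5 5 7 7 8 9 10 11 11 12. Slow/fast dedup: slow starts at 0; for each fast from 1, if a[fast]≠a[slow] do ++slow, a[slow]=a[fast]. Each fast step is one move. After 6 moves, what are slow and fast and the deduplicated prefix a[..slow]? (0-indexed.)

slow=5, fast=7, prefix=[1, 2, 3, 4, 5, 7]

slow=0 fast=1: a[fast]=2≠a[slow]=1 write a[1]=2, slow++,fast++
slow=1 fast=2: a[fast]=3≠a[slow]=2 write a[2]=3, slow++,fast++
slow=2 fast=3: a[fast]=4≠a[slow]=3 write a[3]=4, slow++,fast++
slow=3 fast=4: a[fast]=5≠a[slow]=4 write a[4]=5, slow++,fast++
slow=4 fast=5: a[fast]=5=a[slow] dup, fast++
slow=4 fast=6: a[fast]=7≠a[slow]=5 write a[5]=7, slow++,fast++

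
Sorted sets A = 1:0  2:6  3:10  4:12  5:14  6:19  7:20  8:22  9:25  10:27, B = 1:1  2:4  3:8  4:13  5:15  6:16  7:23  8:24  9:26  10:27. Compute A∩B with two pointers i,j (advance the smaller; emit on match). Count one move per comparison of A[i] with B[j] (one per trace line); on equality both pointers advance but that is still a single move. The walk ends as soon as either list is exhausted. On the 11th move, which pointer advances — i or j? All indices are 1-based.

j

i=1 j=1: 0<1, i++
i=2 j=1: 6>1, j++
i=2 j=2: 6>4, j++
i=2 j=3: 6<8, i++
i=3 j=3: 10>8, j++
i=3 j=4: 10<13, i++
i=4 j=4: 12<13, i++
i=5 j=4: 14>13, j++
i=5 j=5: 14<15, i++
i=6 j=5: 19>15, j++
i=6 j=6: 19>16, j++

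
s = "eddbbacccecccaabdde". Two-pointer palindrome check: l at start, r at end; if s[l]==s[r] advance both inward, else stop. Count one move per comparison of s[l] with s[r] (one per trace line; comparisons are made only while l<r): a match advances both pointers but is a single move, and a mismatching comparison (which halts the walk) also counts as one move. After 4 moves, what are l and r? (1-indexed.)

l=5, r=15

[1,19] 'e'=='e' → l++,r--
[2,18] 'd'=='d' → l++,r--
[3,17] 'd'=='d' → l++,r--
[4,16] 'b'=='b' → l++,r--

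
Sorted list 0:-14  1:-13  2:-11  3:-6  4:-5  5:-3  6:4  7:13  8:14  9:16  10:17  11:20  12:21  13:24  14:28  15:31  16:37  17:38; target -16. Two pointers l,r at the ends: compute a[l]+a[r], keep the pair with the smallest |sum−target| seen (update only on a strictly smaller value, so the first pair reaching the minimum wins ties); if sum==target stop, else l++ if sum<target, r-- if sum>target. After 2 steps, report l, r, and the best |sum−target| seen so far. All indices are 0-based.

l=0, r=15, best |Δ|=39

[0,17] -14+38=24 d=40 * → r--
[0,16] -14+37=23 d=39 * → r--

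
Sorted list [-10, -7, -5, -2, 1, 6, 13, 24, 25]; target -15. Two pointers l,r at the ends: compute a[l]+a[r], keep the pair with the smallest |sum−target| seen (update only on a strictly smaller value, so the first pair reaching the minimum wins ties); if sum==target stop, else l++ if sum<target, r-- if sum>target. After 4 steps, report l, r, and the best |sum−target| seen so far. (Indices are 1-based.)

l=1, r=5, best |Δ|=11

l=1 r=9: -10+25=15 d=30 *, r--
l=1 r=8: -10+24=14 d=29 *, r--
l=1 r=7: -10+13=3 d=18 *, r--
l=1 r=6: -10+6=-4 d=11 *, r--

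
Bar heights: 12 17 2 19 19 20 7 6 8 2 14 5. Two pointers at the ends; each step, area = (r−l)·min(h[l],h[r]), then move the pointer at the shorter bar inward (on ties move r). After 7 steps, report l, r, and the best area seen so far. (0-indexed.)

l=1, r=5, best area=126

l=0 r=11: min(12,5)*11=55 best=55 *, r--
l=0 r=10: min(12,14)*10=120 best=120 *, l++
l=1 r=10: min(17,14)*9=126 best=126 *, r--
l=1 r=9: min(17,2)*8=16 best=126, r--
l=1 r=8: min(17,8)*7=56 best=126, r--
l=1 r=7: min(17,6)*6=36 best=126, r--
l=1 r=6: min(17,7)*5=35 best=126, r--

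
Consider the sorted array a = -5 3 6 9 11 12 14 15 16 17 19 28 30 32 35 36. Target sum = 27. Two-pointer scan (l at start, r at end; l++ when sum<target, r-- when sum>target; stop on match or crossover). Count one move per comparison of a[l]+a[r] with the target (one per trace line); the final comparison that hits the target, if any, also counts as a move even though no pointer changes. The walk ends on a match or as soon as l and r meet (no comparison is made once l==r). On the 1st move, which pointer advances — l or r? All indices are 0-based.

r

[0,15] -5+36=31 >27 → r--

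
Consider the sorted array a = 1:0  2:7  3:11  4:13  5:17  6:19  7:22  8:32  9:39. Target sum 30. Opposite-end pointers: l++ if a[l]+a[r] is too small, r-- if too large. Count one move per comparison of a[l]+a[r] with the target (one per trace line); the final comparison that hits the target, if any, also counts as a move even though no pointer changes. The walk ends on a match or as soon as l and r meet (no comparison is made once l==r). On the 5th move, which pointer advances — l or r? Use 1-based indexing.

r

l=1 r=9: 0+39=39 >30, r--
l=1 r=8: 0+32=32 >30, r--
l=1 r=7: 0+22=22 <30, l++
l=2 r=7: 7+22=29 <30, l++
l=3 r=7: 11+22=33 >30, r--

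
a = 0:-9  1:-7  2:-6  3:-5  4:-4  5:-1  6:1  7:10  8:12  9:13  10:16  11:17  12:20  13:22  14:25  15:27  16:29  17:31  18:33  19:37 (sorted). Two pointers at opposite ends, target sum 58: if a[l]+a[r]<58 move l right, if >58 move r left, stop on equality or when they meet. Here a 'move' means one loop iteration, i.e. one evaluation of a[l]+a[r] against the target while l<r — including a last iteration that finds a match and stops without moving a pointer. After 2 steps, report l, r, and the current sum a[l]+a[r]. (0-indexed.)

l=0 r=19: -9+37=28 <58, l++
l=1 r=19: -7+37=30 <58, l++

l=2, r=19, sum=31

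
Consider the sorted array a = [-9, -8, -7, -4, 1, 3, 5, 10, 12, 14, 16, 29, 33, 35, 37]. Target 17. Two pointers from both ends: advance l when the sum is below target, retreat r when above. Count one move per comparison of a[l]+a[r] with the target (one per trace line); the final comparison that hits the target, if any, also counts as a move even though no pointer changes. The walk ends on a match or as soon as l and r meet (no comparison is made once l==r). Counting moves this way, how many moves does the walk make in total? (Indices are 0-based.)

9 moves

[0,14] -9+37=28 >17 → r--
[0,13] -9+35=26 >17 → r--
[0,12] -9+33=24 >17 → r--
[0,11] -9+29=20 >17 → r--
[0,10] -9+16=7 <17 → l++
[1,10] -8+16=8 <17 → l++
[2,10] -7+16=9 <17 → l++
[3,10] -4+16=12 <17 → l++
[4,10] 1+16=17 → found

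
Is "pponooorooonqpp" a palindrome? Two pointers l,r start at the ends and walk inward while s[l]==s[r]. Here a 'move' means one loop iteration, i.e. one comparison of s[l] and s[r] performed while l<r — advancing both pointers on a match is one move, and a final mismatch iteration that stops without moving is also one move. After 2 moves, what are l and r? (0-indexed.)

[0,14] 'p'=='p' → l++,r--
[1,13] 'p'=='p' → l++,r--

l=2, r=12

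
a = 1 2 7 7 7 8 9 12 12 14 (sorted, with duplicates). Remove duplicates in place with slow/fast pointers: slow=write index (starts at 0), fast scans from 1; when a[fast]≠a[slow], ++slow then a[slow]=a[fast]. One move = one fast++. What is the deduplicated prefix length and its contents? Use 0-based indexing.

length 7; prefix = [1, 2, 7, 8, 9, 12, 14]

slow=0 fast=1: a[fast]=2≠a[slow]=1 write a[1]=2, slow++,fast++
slow=1 fast=2: a[fast]=7≠a[slow]=2 write a[2]=7, slow++,fast++
slow=2 fast=3: a[fast]=7=a[slow] dup, fast++
slow=2 fast=4: a[fast]=7=a[slow] dup, fast++
slow=2 fast=5: a[fast]=8≠a[slow]=7 write a[3]=8, slow++,fast++
slow=3 fast=6: a[fast]=9≠a[slow]=8 write a[4]=9, slow++,fast++
slow=4 fast=7: a[fast]=12≠a[slow]=9 write a[5]=12, slow++,fast++
slow=5 fast=8: a[fast]=12=a[slow] dup, fast++
slow=5 fast=9: a[fast]=14≠a[slow]=12 write a[6]=14, slow++,fast++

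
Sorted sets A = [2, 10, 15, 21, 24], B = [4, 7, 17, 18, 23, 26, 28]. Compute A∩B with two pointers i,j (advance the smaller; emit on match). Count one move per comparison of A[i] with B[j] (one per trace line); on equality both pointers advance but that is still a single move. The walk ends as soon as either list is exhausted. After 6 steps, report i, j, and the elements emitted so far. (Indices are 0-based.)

i=3, j=3, emitted=[]

[i=0,j=0] 2<4 → i++
[i=1,j=0] 10>4 → j++
[i=1,j=1] 10>7 → j++
[i=1,j=2] 10<17 → i++
[i=2,j=2] 15<17 → i++
[i=3,j=2] 21>17 → j++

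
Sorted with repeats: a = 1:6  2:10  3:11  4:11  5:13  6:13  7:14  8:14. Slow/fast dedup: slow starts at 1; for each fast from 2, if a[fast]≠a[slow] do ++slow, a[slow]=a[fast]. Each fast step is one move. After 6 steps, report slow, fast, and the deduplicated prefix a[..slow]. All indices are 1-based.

slow=1 fast=2: a[fast]=10≠a[slow]=6 write a[2]=10, slow++,fast++
slow=2 fast=3: a[fast]=11≠a[slow]=10 write a[3]=11, slow++,fast++
slow=3 fast=4: a[fast]=11=a[slow] dup, fast++
slow=3 fast=5: a[fast]=13≠a[slow]=11 write a[4]=13, slow++,fast++
slow=4 fast=6: a[fast]=13=a[slow] dup, fast++
slow=4 fast=7: a[fast]=14≠a[slow]=13 write a[5]=14, slow++,fast++

slow=5, fast=8, prefix=[6, 10, 11, 13, 14]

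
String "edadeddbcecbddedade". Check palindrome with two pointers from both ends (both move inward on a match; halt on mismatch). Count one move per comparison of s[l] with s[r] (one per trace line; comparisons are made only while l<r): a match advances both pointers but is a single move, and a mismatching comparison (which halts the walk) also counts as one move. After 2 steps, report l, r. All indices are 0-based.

l=0 r=18: 'e'=='e', l++,r--
l=1 r=17: 'd'=='d', l++,r--

l=2, r=16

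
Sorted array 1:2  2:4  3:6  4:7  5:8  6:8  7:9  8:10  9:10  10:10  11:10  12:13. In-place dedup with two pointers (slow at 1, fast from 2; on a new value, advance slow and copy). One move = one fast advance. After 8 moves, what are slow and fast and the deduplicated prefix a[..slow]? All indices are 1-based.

slow=7, fast=10, prefix=[2, 4, 6, 7, 8, 9, 10]

(s=1,f=2) a[fast]=4≠a[slow]=2 write a[2]=4 → slow++,fast++
(s=2,f=3) a[fast]=6≠a[slow]=4 write a[3]=6 → slow++,fast++
(s=3,f=4) a[fast]=7≠a[slow]=6 write a[4]=7 → slow++,fast++
(s=4,f=5) a[fast]=8≠a[slow]=7 write a[5]=8 → slow++,fast++
(s=5,f=6) a[fast]=8=a[slow] dup → fast++
(s=5,f=7) a[fast]=9≠a[slow]=8 write a[6]=9 → slow++,fast++
(s=6,f=8) a[fast]=10≠a[slow]=9 write a[7]=10 → slow++,fast++
(s=7,f=9) a[fast]=10=a[slow] dup → fast++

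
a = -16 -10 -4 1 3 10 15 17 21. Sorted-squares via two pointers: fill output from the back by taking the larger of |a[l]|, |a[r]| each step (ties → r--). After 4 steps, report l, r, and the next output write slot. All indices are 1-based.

l=2, r=6, next write slot=5

[1,9] |-16|<=|21| out[9]=441 → r--
[1,8] |-16|<=|17| out[8]=289 → r--
[1,7] |-16|>|15| out[7]=256 → l++
[2,7] |-10|<=|15| out[6]=225 → r--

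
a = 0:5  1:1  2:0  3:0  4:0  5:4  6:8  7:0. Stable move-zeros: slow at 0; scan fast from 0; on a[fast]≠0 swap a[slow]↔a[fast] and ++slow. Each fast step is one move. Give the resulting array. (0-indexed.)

(s=0,f=0) a[fast]=5≠0 swap→a[0]=5 → slow++,fast++
(s=1,f=1) a[fast]=1≠0 swap→a[1]=1 → slow++,fast++
(s=2,f=2) a[fast]=0 → fast++
(s=2,f=3) a[fast]=0 → fast++
(s=2,f=4) a[fast]=0 → fast++
(s=2,f=5) a[fast]=4≠0 swap→a[2]=4 → slow++,fast++
(s=3,f=6) a[fast]=8≠0 swap→a[3]=8 → slow++,fast++
(s=4,f=7) a[fast]=0 → fast++

[5, 1, 4, 8, 0, 0, 0, 0]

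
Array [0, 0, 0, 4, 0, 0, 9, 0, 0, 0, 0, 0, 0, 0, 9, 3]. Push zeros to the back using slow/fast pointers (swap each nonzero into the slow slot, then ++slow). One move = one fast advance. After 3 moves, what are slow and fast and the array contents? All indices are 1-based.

slow=1, fast=4, a=[0, 0, 0, 4, 0, 0, 9, 0, 0, 0, 0, 0, 0, 0, 9, 3]

(s=1,f=1) a[fast]=0 → fast++
(s=1,f=2) a[fast]=0 → fast++
(s=1,f=3) a[fast]=0 → fast++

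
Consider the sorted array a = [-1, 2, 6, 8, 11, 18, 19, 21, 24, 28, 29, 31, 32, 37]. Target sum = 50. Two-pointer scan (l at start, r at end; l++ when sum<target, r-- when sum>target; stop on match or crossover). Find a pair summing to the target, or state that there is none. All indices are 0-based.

(18, 32)

l=0 r=13: -1+37=36 <50, l++
l=1 r=13: 2+37=39 <50, l++
l=2 r=13: 6+37=43 <50, l++
l=3 r=13: 8+37=45 <50, l++
l=4 r=13: 11+37=48 <50, l++
l=5 r=13: 18+37=55 >50, r--
l=5 r=12: 18+32=50, found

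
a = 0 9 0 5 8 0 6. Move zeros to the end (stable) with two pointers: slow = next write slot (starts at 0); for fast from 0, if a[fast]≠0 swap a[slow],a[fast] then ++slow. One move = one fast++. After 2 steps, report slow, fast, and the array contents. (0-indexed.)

(s=0,f=0) a[fast]=0 → fast++
(s=0,f=1) a[fast]=9≠0 swap→a[0]=9 → slow++,fast++

slow=1, fast=2, a=[9, 0, 0, 5, 8, 0, 6]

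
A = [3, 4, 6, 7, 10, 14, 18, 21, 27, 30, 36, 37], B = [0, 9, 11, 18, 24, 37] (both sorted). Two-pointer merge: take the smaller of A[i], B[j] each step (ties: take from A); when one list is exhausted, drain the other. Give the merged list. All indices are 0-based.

i=0 j=0: A[i]=3>B[j]=0 take 0, j++
i=0 j=1: A[i]=3<=B[j]=9 take 3, i++
i=1 j=1: A[i]=4<=B[j]=9 take 4, i++
i=2 j=1: A[i]=6<=B[j]=9 take 6, i++
i=3 j=1: A[i]=7<=B[j]=9 take 7, i++
i=4 j=1: A[i]=10>B[j]=9 take 9, j++
i=4 j=2: A[i]=10<=B[j]=11 take 10, i++
i=5 j=2: A[i]=14>B[j]=11 take 11, j++
i=5 j=3: A[i]=14<=B[j]=18 take 14, i++
i=6 j=3: A[i]=18<=B[j]=18 take 18, i++
i=7 j=3: A[i]=21>B[j]=18 take 18, j++
i=7 j=4: A[i]=21<=B[j]=24 take 21, i++
i=8 j=4: A[i]=27>B[j]=24 take 24, j++
i=8 j=5: A[i]=27<=B[j]=37 take 27, i++
i=9 j=5: A[i]=30<=B[j]=37 take 30, i++
i=10 j=5: A[i]=36<=B[j]=37 take 36, i++
i=11 j=5: A[i]=37<=B[j]=37 take 37, i++
i=12 j=5: A done, take B[j]=37, j++

[0, 3, 4, 6, 7, 9, 10, 11, 14, 18, 18, 21, 24, 27, 30, 36, 37, 37]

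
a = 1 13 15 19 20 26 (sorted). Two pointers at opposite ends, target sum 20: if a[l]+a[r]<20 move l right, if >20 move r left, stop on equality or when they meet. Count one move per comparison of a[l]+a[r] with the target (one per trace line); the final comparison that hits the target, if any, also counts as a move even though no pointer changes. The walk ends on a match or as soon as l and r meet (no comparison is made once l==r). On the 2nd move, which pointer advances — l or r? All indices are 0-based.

r

[0,5] 1+26=27 >20 → r--
[0,4] 1+20=21 >20 → r--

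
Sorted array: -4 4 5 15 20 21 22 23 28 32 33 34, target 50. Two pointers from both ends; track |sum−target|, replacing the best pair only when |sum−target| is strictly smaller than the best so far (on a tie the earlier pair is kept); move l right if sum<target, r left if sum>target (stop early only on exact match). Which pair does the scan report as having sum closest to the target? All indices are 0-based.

pair (22, 28) with sum 50 (|Δ|=0)

[0,11] -4+34=30 d=20 * → l++
[1,11] 4+34=38 d=12 * → l++
[2,11] 5+34=39 d=11 * → l++
[3,11] 15+34=49 d=1 * → l++
[4,11] 20+34=54 d=4 → r--
[4,10] 20+33=53 d=3 → r--
[4,9] 20+32=52 d=2 → r--
[4,8] 20+28=48 d=2 → l++
[5,8] 21+28=49 d=1 → l++
[6,8] 22+28=50 d=0 * → stop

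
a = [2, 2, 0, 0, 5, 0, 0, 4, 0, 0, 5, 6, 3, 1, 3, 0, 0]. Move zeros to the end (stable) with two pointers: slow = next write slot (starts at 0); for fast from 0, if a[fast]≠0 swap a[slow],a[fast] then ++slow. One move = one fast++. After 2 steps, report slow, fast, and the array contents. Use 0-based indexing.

(s=0,f=0) a[fast]=2≠0 swap→a[0]=2 → slow++,fast++
(s=1,f=1) a[fast]=2≠0 swap→a[1]=2 → slow++,fast++

slow=2, fast=2, a=[2, 2, 0, 0, 5, 0, 0, 4, 0, 0, 5, 6, 3, 1, 3, 0, 0]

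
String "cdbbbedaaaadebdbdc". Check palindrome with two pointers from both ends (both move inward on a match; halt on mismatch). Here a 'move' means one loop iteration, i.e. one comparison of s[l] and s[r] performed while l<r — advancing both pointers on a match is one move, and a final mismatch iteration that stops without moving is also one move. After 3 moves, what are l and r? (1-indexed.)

l=4, r=15

[1,18] 'c'=='c' → l++,r--
[2,17] 'd'=='d' → l++,r--
[3,16] 'b'=='b' → l++,r--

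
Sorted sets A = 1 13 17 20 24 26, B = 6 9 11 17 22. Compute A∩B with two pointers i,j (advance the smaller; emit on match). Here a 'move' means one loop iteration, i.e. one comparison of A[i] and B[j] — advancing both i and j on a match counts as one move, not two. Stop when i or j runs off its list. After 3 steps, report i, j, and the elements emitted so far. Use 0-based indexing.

i=0 j=0: 1<6, i++
i=1 j=0: 13>6, j++
i=1 j=1: 13>9, j++

i=1, j=2, emitted=[]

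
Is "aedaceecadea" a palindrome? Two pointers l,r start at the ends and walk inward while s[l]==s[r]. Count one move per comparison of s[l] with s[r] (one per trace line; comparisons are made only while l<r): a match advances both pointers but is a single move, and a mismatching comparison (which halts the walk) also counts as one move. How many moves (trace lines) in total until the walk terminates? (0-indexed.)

6 moves

[0,11] 'a'=='a' → l++,r--
[1,10] 'e'=='e' → l++,r--
[2,9] 'd'=='d' → l++,r--
[3,8] 'a'=='a' → l++,r--
[4,7] 'c'=='c' → l++,r--
[5,6] 'e'=='e' → l++,r--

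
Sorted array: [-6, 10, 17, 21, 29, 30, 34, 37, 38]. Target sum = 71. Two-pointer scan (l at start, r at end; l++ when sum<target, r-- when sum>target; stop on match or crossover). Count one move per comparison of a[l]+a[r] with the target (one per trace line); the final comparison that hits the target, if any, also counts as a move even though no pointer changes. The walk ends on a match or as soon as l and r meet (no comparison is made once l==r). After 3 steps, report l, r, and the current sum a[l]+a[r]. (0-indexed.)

l=3, r=8, sum=59

l=0 r=8: -6+38=32 <71, l++
l=1 r=8: 10+38=48 <71, l++
l=2 r=8: 17+38=55 <71, l++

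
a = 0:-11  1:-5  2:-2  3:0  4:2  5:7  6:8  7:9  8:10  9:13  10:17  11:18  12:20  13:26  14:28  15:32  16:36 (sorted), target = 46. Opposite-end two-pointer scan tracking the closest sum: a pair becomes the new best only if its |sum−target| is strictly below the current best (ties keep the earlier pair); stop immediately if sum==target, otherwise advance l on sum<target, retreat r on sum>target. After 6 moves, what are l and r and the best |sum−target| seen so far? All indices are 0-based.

[0,16] -11+36=25 d=21 * → l++
[1,16] -5+36=31 d=15 * → l++
[2,16] -2+36=34 d=12 * → l++
[3,16] 0+36=36 d=10 * → l++
[4,16] 2+36=38 d=8 * → l++
[5,16] 7+36=43 d=3 * → l++

l=6, r=16, best |Δ|=3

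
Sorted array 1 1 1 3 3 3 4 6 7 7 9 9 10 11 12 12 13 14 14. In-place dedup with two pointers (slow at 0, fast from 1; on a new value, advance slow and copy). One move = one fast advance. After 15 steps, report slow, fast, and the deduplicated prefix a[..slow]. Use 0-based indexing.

(s=0,f=1) a[fast]=1=a[slow] dup → fast++
(s=0,f=2) a[fast]=1=a[slow] dup → fast++
(s=0,f=3) a[fast]=3≠a[slow]=1 write a[1]=3 → slow++,fast++
(s=1,f=4) a[fast]=3=a[slow] dup → fast++
(s=1,f=5) a[fast]=3=a[slow] dup → fast++
(s=1,f=6) a[fast]=4≠a[slow]=3 write a[2]=4 → slow++,fast++
(s=2,f=7) a[fast]=6≠a[slow]=4 write a[3]=6 → slow++,fast++
(s=3,f=8) a[fast]=7≠a[slow]=6 write a[4]=7 → slow++,fast++
(s=4,f=9) a[fast]=7=a[slow] dup → fast++
(s=4,f=10) a[fast]=9≠a[slow]=7 write a[5]=9 → slow++,fast++
(s=5,f=11) a[fast]=9=a[slow] dup → fast++
(s=5,f=12) a[fast]=10≠a[slow]=9 write a[6]=10 → slow++,fast++
(s=6,f=13) a[fast]=11≠a[slow]=10 write a[7]=11 → slow++,fast++
(s=7,f=14) a[fast]=12≠a[slow]=11 write a[8]=12 → slow++,fast++
(s=8,f=15) a[fast]=12=a[slow] dup → fast++

slow=8, fast=16, prefix=[1, 3, 4, 6, 7, 9, 10, 11, 12]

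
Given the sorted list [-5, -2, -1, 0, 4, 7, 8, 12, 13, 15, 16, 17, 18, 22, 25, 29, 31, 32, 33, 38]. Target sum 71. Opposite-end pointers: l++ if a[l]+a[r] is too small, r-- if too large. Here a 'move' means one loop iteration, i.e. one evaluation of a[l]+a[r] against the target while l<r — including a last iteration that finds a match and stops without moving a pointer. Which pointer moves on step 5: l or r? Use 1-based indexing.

l

l=1 r=20: -5+38=33 <71, l++
l=2 r=20: -2+38=36 <71, l++
l=3 r=20: -1+38=37 <71, l++
l=4 r=20: 0+38=38 <71, l++
l=5 r=20: 4+38=42 <71, l++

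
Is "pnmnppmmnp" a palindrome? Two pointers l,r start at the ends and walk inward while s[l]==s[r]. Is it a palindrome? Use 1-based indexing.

[1,10] 'p'=='p' → l++,r--
[2,9] 'n'=='n' → l++,r--
[3,8] 'm'=='m' → l++,r--
[4,7] 'n'!='m' → stop

not a palindrome (mismatch at 4,7)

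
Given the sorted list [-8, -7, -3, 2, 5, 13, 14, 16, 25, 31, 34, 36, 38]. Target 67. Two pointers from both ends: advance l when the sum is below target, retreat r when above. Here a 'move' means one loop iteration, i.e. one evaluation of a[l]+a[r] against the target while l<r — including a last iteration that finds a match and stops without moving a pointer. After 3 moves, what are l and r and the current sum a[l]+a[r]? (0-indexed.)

l=0 r=12: -8+38=30 <67, l++
l=1 r=12: -7+38=31 <67, l++
l=2 r=12: -3+38=35 <67, l++

l=3, r=12, sum=40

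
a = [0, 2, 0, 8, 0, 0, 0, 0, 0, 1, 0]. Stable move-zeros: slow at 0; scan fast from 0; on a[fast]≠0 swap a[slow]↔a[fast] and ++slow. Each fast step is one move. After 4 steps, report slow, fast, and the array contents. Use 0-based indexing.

slow=2, fast=4, a=[2, 8, 0, 0, 0, 0, 0, 0, 0, 1, 0]

slow=0 fast=0: a[fast]=0, fast++
slow=0 fast=1: a[fast]=2≠0 swap→a[0]=2, slow++,fast++
slow=1 fast=2: a[fast]=0, fast++
slow=1 fast=3: a[fast]=8≠0 swap→a[1]=8, slow++,fast++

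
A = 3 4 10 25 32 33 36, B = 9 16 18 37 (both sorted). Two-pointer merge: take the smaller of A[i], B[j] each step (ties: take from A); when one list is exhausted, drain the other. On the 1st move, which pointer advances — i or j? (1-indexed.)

i=1 j=1: A[i]=3<=B[j]=9 take 3, i++

i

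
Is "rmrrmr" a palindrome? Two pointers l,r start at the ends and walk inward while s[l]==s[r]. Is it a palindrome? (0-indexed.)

palindrome

[0,5] 'r'=='r' → l++,r--
[1,4] 'm'=='m' → l++,r--
[2,3] 'r'=='r' → l++,r--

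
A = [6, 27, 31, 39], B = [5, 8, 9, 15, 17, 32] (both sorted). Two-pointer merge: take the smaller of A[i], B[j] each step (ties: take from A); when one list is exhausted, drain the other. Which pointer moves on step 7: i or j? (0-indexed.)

i=0 j=0: A[i]=6>B[j]=5 take 5, j++
i=0 j=1: A[i]=6<=B[j]=8 take 6, i++
i=1 j=1: A[i]=27>B[j]=8 take 8, j++
i=1 j=2: A[i]=27>B[j]=9 take 9, j++
i=1 j=3: A[i]=27>B[j]=15 take 15, j++
i=1 j=4: A[i]=27>B[j]=17 take 17, j++
i=1 j=5: A[i]=27<=B[j]=32 take 27, i++

i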